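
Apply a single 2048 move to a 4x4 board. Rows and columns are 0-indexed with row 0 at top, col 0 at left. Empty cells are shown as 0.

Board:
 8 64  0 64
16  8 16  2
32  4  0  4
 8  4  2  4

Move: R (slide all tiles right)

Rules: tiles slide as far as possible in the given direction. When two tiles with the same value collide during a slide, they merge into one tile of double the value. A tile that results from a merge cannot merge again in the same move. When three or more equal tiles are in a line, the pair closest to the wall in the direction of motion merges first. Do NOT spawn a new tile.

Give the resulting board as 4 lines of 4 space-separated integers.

Slide right:
row 0: [8, 64, 0, 64] -> [0, 0, 8, 128]
row 1: [16, 8, 16, 2] -> [16, 8, 16, 2]
row 2: [32, 4, 0, 4] -> [0, 0, 32, 8]
row 3: [8, 4, 2, 4] -> [8, 4, 2, 4]

Answer:   0   0   8 128
 16   8  16   2
  0   0  32   8
  8   4   2   4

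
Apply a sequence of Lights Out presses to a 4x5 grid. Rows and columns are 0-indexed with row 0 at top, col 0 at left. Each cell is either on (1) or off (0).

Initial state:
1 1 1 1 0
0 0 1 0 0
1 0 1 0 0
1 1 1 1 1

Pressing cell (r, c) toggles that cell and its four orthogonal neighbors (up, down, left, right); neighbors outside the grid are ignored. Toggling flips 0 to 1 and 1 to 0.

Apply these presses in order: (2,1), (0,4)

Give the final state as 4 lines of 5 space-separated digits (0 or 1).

After press 1 at (2,1):
1 1 1 1 0
0 1 1 0 0
0 1 0 0 0
1 0 1 1 1

After press 2 at (0,4):
1 1 1 0 1
0 1 1 0 1
0 1 0 0 0
1 0 1 1 1

Answer: 1 1 1 0 1
0 1 1 0 1
0 1 0 0 0
1 0 1 1 1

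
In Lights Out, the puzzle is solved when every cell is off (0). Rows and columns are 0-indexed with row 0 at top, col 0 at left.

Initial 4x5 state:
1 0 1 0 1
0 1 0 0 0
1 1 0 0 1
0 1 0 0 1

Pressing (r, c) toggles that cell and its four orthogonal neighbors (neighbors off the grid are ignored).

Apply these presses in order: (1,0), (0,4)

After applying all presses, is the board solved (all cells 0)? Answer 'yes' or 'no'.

Answer: no

Derivation:
After press 1 at (1,0):
0 0 1 0 1
1 0 0 0 0
0 1 0 0 1
0 1 0 0 1

After press 2 at (0,4):
0 0 1 1 0
1 0 0 0 1
0 1 0 0 1
0 1 0 0 1

Lights still on: 8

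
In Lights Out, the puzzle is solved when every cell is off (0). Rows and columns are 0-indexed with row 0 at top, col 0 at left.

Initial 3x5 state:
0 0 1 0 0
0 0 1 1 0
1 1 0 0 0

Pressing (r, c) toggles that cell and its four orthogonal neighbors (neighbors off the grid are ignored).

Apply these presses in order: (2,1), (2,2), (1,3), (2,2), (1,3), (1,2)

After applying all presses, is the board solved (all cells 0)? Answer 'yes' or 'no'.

After press 1 at (2,1):
0 0 1 0 0
0 1 1 1 0
0 0 1 0 0

After press 2 at (2,2):
0 0 1 0 0
0 1 0 1 0
0 1 0 1 0

After press 3 at (1,3):
0 0 1 1 0
0 1 1 0 1
0 1 0 0 0

After press 4 at (2,2):
0 0 1 1 0
0 1 0 0 1
0 0 1 1 0

After press 5 at (1,3):
0 0 1 0 0
0 1 1 1 0
0 0 1 0 0

After press 6 at (1,2):
0 0 0 0 0
0 0 0 0 0
0 0 0 0 0

Lights still on: 0

Answer: yes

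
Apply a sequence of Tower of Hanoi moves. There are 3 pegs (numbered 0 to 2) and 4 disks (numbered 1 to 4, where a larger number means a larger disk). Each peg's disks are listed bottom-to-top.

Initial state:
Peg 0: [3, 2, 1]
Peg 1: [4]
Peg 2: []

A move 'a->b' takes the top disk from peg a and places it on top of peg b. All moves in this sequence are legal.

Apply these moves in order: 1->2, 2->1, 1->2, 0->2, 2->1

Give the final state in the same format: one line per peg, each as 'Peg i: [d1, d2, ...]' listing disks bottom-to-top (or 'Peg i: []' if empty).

After move 1 (1->2):
Peg 0: [3, 2, 1]
Peg 1: []
Peg 2: [4]

After move 2 (2->1):
Peg 0: [3, 2, 1]
Peg 1: [4]
Peg 2: []

After move 3 (1->2):
Peg 0: [3, 2, 1]
Peg 1: []
Peg 2: [4]

After move 4 (0->2):
Peg 0: [3, 2]
Peg 1: []
Peg 2: [4, 1]

After move 5 (2->1):
Peg 0: [3, 2]
Peg 1: [1]
Peg 2: [4]

Answer: Peg 0: [3, 2]
Peg 1: [1]
Peg 2: [4]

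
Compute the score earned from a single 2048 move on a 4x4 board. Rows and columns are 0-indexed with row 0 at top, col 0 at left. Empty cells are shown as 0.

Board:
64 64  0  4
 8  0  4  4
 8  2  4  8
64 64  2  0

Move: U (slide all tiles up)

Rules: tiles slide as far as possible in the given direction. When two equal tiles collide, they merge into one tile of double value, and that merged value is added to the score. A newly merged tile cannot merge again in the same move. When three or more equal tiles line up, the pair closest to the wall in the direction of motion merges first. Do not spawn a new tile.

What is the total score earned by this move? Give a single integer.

Answer: 32

Derivation:
Slide up:
col 0: [64, 8, 8, 64] -> [64, 16, 64, 0]  score +16 (running 16)
col 1: [64, 0, 2, 64] -> [64, 2, 64, 0]  score +0 (running 16)
col 2: [0, 4, 4, 2] -> [8, 2, 0, 0]  score +8 (running 24)
col 3: [4, 4, 8, 0] -> [8, 8, 0, 0]  score +8 (running 32)
Board after move:
64 64  8  8
16  2  2  8
64 64  0  0
 0  0  0  0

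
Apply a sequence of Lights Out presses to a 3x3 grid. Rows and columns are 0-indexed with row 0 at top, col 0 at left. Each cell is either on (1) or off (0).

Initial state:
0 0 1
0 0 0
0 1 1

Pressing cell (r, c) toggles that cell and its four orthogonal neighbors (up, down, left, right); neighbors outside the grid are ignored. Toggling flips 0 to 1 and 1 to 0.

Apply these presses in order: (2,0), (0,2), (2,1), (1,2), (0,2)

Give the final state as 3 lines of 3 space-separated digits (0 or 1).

After press 1 at (2,0):
0 0 1
1 0 0
1 0 1

After press 2 at (0,2):
0 1 0
1 0 1
1 0 1

After press 3 at (2,1):
0 1 0
1 1 1
0 1 0

After press 4 at (1,2):
0 1 1
1 0 0
0 1 1

After press 5 at (0,2):
0 0 0
1 0 1
0 1 1

Answer: 0 0 0
1 0 1
0 1 1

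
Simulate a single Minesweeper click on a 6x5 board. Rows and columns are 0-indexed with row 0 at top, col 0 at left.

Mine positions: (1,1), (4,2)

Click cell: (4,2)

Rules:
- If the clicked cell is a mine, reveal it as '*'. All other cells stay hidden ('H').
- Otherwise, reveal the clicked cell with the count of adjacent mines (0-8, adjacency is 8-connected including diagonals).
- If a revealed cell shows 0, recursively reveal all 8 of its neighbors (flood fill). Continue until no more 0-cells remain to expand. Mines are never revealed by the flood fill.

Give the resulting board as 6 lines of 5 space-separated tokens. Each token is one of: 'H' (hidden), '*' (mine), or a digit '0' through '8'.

H H H H H
H H H H H
H H H H H
H H H H H
H H * H H
H H H H H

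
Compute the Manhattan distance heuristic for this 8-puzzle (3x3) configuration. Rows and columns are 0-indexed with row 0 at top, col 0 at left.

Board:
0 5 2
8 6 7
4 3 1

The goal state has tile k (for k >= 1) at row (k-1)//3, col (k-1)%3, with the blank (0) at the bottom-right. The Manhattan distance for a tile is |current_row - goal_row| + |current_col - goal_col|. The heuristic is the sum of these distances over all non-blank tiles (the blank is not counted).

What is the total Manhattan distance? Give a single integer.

Answer: 16

Derivation:
Tile 5: at (0,1), goal (1,1), distance |0-1|+|1-1| = 1
Tile 2: at (0,2), goal (0,1), distance |0-0|+|2-1| = 1
Tile 8: at (1,0), goal (2,1), distance |1-2|+|0-1| = 2
Tile 6: at (1,1), goal (1,2), distance |1-1|+|1-2| = 1
Tile 7: at (1,2), goal (2,0), distance |1-2|+|2-0| = 3
Tile 4: at (2,0), goal (1,0), distance |2-1|+|0-0| = 1
Tile 3: at (2,1), goal (0,2), distance |2-0|+|1-2| = 3
Tile 1: at (2,2), goal (0,0), distance |2-0|+|2-0| = 4
Sum: 1 + 1 + 2 + 1 + 3 + 1 + 3 + 4 = 16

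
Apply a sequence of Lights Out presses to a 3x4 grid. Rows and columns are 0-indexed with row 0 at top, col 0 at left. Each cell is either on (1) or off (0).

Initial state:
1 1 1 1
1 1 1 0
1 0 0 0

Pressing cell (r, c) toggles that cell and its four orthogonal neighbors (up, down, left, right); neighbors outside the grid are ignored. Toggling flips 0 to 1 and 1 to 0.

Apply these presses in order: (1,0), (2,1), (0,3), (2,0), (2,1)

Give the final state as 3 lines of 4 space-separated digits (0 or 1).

Answer: 0 1 0 0
1 0 1 1
1 1 0 0

Derivation:
After press 1 at (1,0):
0 1 1 1
0 0 1 0
0 0 0 0

After press 2 at (2,1):
0 1 1 1
0 1 1 0
1 1 1 0

After press 3 at (0,3):
0 1 0 0
0 1 1 1
1 1 1 0

After press 4 at (2,0):
0 1 0 0
1 1 1 1
0 0 1 0

After press 5 at (2,1):
0 1 0 0
1 0 1 1
1 1 0 0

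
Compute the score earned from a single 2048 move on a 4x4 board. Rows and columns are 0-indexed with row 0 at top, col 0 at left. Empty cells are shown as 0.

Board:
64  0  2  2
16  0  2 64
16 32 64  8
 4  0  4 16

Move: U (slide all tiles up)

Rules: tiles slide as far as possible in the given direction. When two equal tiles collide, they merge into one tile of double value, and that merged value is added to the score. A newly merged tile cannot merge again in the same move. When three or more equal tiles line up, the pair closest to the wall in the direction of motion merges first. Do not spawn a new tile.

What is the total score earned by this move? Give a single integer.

Answer: 36

Derivation:
Slide up:
col 0: [64, 16, 16, 4] -> [64, 32, 4, 0]  score +32 (running 32)
col 1: [0, 0, 32, 0] -> [32, 0, 0, 0]  score +0 (running 32)
col 2: [2, 2, 64, 4] -> [4, 64, 4, 0]  score +4 (running 36)
col 3: [2, 64, 8, 16] -> [2, 64, 8, 16]  score +0 (running 36)
Board after move:
64 32  4  2
32  0 64 64
 4  0  4  8
 0  0  0 16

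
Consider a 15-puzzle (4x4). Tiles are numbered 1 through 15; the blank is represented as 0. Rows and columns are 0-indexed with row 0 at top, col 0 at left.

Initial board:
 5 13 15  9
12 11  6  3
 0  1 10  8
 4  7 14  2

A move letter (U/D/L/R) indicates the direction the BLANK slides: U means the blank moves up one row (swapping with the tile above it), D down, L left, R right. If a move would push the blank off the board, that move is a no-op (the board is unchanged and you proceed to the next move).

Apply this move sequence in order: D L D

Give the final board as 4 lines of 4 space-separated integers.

After move 1 (D):
 5 13 15  9
12 11  6  3
 4  1 10  8
 0  7 14  2

After move 2 (L):
 5 13 15  9
12 11  6  3
 4  1 10  8
 0  7 14  2

After move 3 (D):
 5 13 15  9
12 11  6  3
 4  1 10  8
 0  7 14  2

Answer:  5 13 15  9
12 11  6  3
 4  1 10  8
 0  7 14  2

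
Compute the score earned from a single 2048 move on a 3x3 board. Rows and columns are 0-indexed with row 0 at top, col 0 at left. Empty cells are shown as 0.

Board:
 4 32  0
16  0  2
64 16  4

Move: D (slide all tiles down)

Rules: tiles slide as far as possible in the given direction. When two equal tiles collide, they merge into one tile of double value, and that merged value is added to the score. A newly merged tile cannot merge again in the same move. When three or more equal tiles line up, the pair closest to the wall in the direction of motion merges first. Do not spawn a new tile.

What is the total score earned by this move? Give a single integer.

Answer: 0

Derivation:
Slide down:
col 0: [4, 16, 64] -> [4, 16, 64]  score +0 (running 0)
col 1: [32, 0, 16] -> [0, 32, 16]  score +0 (running 0)
col 2: [0, 2, 4] -> [0, 2, 4]  score +0 (running 0)
Board after move:
 4  0  0
16 32  2
64 16  4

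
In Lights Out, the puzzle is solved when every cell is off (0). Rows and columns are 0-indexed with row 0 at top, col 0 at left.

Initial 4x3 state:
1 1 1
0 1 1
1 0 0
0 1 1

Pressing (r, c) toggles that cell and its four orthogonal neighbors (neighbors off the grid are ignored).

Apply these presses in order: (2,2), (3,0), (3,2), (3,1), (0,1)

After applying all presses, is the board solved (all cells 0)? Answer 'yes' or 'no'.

After press 1 at (2,2):
1 1 1
0 1 0
1 1 1
0 1 0

After press 2 at (3,0):
1 1 1
0 1 0
0 1 1
1 0 0

After press 3 at (3,2):
1 1 1
0 1 0
0 1 0
1 1 1

After press 4 at (3,1):
1 1 1
0 1 0
0 0 0
0 0 0

After press 5 at (0,1):
0 0 0
0 0 0
0 0 0
0 0 0

Lights still on: 0

Answer: yes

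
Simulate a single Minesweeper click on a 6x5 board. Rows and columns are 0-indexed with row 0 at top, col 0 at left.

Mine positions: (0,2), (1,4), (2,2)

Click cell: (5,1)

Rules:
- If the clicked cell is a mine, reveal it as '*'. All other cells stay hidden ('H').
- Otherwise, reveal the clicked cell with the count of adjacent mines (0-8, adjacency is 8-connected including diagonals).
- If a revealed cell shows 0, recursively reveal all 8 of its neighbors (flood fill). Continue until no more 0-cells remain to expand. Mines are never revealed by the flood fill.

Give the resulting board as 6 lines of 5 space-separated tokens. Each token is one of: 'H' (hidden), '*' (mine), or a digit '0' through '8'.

0 1 H H H
0 2 H H H
0 1 H 2 1
0 1 1 1 0
0 0 0 0 0
0 0 0 0 0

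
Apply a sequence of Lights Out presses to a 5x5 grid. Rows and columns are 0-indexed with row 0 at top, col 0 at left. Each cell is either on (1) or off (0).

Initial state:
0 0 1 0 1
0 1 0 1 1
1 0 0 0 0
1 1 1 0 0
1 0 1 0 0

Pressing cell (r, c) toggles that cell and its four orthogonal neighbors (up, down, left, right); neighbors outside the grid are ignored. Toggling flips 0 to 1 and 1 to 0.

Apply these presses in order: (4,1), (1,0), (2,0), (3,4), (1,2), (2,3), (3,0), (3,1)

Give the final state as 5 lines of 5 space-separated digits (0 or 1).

Answer: 1 0 0 0 1
0 1 1 1 1
0 0 0 1 0
0 0 0 0 1
1 0 0 0 1

Derivation:
After press 1 at (4,1):
0 0 1 0 1
0 1 0 1 1
1 0 0 0 0
1 0 1 0 0
0 1 0 0 0

After press 2 at (1,0):
1 0 1 0 1
1 0 0 1 1
0 0 0 0 0
1 0 1 0 0
0 1 0 0 0

After press 3 at (2,0):
1 0 1 0 1
0 0 0 1 1
1 1 0 0 0
0 0 1 0 0
0 1 0 0 0

After press 4 at (3,4):
1 0 1 0 1
0 0 0 1 1
1 1 0 0 1
0 0 1 1 1
0 1 0 0 1

After press 5 at (1,2):
1 0 0 0 1
0 1 1 0 1
1 1 1 0 1
0 0 1 1 1
0 1 0 0 1

After press 6 at (2,3):
1 0 0 0 1
0 1 1 1 1
1 1 0 1 0
0 0 1 0 1
0 1 0 0 1

After press 7 at (3,0):
1 0 0 0 1
0 1 1 1 1
0 1 0 1 0
1 1 1 0 1
1 1 0 0 1

After press 8 at (3,1):
1 0 0 0 1
0 1 1 1 1
0 0 0 1 0
0 0 0 0 1
1 0 0 0 1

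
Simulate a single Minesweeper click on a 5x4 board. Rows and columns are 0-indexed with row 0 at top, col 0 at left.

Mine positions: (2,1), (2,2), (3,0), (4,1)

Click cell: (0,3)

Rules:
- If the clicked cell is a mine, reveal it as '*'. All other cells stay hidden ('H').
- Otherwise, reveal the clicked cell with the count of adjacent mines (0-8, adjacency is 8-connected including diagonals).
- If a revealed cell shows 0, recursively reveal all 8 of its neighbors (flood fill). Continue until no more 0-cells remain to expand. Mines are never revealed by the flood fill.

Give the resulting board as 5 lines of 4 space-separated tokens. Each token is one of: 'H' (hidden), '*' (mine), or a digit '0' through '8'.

0 0 0 0
1 2 2 1
H H H H
H H H H
H H H H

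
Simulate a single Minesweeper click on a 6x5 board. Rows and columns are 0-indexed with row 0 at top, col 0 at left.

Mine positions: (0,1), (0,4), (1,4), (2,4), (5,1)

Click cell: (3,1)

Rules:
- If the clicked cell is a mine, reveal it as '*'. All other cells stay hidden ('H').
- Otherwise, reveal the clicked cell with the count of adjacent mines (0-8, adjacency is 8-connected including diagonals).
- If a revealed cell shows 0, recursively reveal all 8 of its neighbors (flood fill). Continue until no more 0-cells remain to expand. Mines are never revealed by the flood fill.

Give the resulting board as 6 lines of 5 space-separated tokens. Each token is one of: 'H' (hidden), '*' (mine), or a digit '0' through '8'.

H H H H H
1 1 1 3 H
0 0 0 2 H
0 0 0 1 1
1 1 1 0 0
H H 1 0 0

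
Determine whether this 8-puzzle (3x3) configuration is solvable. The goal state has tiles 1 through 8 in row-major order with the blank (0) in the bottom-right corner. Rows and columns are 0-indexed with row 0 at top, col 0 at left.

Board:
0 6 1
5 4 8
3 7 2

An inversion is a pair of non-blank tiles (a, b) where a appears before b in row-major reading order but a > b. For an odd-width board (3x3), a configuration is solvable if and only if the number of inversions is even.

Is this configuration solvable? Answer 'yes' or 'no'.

Inversions (pairs i<j in row-major order where tile[i] > tile[j] > 0): 15
15 is odd, so the puzzle is not solvable.

Answer: no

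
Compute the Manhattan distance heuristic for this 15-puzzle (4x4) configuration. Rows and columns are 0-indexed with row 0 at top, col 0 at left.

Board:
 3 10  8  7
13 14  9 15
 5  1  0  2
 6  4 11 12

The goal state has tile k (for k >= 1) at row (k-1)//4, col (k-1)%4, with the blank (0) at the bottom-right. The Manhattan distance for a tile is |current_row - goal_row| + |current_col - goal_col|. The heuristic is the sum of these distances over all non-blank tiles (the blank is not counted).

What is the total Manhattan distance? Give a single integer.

Answer: 36

Derivation:
Tile 3: (0,0)->(0,2) = 2
Tile 10: (0,1)->(2,1) = 2
Tile 8: (0,2)->(1,3) = 2
Tile 7: (0,3)->(1,2) = 2
Tile 13: (1,0)->(3,0) = 2
Tile 14: (1,1)->(3,1) = 2
Tile 9: (1,2)->(2,0) = 3
Tile 15: (1,3)->(3,2) = 3
Tile 5: (2,0)->(1,0) = 1
Tile 1: (2,1)->(0,0) = 3
Tile 2: (2,3)->(0,1) = 4
Tile 6: (3,0)->(1,1) = 3
Tile 4: (3,1)->(0,3) = 5
Tile 11: (3,2)->(2,2) = 1
Tile 12: (3,3)->(2,3) = 1
Sum: 2 + 2 + 2 + 2 + 2 + 2 + 3 + 3 + 1 + 3 + 4 + 3 + 5 + 1 + 1 = 36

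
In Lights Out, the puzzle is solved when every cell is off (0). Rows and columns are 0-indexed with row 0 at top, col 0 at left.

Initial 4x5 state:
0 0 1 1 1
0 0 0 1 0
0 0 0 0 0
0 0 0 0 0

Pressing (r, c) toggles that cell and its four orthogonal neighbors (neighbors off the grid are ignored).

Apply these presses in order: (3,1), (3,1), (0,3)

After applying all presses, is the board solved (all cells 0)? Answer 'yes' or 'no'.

Answer: yes

Derivation:
After press 1 at (3,1):
0 0 1 1 1
0 0 0 1 0
0 1 0 0 0
1 1 1 0 0

After press 2 at (3,1):
0 0 1 1 1
0 0 0 1 0
0 0 0 0 0
0 0 0 0 0

After press 3 at (0,3):
0 0 0 0 0
0 0 0 0 0
0 0 0 0 0
0 0 0 0 0

Lights still on: 0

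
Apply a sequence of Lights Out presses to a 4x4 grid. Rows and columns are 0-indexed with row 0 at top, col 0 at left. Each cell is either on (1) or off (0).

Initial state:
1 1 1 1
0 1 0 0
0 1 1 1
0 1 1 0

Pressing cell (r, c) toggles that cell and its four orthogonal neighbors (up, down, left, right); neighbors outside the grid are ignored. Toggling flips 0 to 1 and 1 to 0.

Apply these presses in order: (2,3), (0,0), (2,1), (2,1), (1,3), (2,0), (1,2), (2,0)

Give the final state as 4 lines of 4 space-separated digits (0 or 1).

Answer: 0 0 0 0
1 0 0 1
0 1 1 1
0 1 1 1

Derivation:
After press 1 at (2,3):
1 1 1 1
0 1 0 1
0 1 0 0
0 1 1 1

After press 2 at (0,0):
0 0 1 1
1 1 0 1
0 1 0 0
0 1 1 1

After press 3 at (2,1):
0 0 1 1
1 0 0 1
1 0 1 0
0 0 1 1

After press 4 at (2,1):
0 0 1 1
1 1 0 1
0 1 0 0
0 1 1 1

After press 5 at (1,3):
0 0 1 0
1 1 1 0
0 1 0 1
0 1 1 1

After press 6 at (2,0):
0 0 1 0
0 1 1 0
1 0 0 1
1 1 1 1

After press 7 at (1,2):
0 0 0 0
0 0 0 1
1 0 1 1
1 1 1 1

After press 8 at (2,0):
0 0 0 0
1 0 0 1
0 1 1 1
0 1 1 1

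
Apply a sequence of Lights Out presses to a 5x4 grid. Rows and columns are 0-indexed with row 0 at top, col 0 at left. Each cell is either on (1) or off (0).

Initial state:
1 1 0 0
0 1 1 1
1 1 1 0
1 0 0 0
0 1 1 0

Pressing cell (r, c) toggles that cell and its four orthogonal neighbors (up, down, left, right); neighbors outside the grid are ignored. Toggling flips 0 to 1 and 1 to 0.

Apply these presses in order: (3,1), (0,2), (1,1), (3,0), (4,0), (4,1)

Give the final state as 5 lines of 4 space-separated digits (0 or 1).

After press 1 at (3,1):
1 1 0 0
0 1 1 1
1 0 1 0
0 1 1 0
0 0 1 0

After press 2 at (0,2):
1 0 1 1
0 1 0 1
1 0 1 0
0 1 1 0
0 0 1 0

After press 3 at (1,1):
1 1 1 1
1 0 1 1
1 1 1 0
0 1 1 0
0 0 1 0

After press 4 at (3,0):
1 1 1 1
1 0 1 1
0 1 1 0
1 0 1 0
1 0 1 0

After press 5 at (4,0):
1 1 1 1
1 0 1 1
0 1 1 0
0 0 1 0
0 1 1 0

After press 6 at (4,1):
1 1 1 1
1 0 1 1
0 1 1 0
0 1 1 0
1 0 0 0

Answer: 1 1 1 1
1 0 1 1
0 1 1 0
0 1 1 0
1 0 0 0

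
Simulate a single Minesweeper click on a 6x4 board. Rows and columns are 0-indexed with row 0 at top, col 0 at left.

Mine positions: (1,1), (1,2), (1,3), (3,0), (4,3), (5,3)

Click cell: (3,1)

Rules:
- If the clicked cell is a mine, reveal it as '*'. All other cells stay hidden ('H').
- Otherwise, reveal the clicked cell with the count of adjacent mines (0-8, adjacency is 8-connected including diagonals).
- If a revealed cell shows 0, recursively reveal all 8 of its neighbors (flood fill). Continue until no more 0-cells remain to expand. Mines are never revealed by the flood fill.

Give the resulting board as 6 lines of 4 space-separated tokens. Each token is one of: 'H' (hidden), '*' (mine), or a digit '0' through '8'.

H H H H
H H H H
H H H H
H 1 H H
H H H H
H H H H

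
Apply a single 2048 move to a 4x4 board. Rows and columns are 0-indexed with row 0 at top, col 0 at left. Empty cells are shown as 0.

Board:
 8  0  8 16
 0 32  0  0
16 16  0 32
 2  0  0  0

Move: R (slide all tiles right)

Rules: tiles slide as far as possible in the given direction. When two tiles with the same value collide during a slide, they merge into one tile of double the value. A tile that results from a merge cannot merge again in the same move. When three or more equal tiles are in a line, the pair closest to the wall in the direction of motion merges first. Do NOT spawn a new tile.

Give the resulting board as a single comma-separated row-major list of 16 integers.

Answer: 0, 0, 16, 16, 0, 0, 0, 32, 0, 0, 32, 32, 0, 0, 0, 2

Derivation:
Slide right:
row 0: [8, 0, 8, 16] -> [0, 0, 16, 16]
row 1: [0, 32, 0, 0] -> [0, 0, 0, 32]
row 2: [16, 16, 0, 32] -> [0, 0, 32, 32]
row 3: [2, 0, 0, 0] -> [0, 0, 0, 2]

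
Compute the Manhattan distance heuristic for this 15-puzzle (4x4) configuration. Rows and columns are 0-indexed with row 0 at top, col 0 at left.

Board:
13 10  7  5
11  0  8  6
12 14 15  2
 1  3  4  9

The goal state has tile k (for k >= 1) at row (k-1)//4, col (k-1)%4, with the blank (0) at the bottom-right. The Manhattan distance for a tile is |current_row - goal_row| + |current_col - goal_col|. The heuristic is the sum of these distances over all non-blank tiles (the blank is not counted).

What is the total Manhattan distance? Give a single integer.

Answer: 40

Derivation:
Tile 13: at (0,0), goal (3,0), distance |0-3|+|0-0| = 3
Tile 10: at (0,1), goal (2,1), distance |0-2|+|1-1| = 2
Tile 7: at (0,2), goal (1,2), distance |0-1|+|2-2| = 1
Tile 5: at (0,3), goal (1,0), distance |0-1|+|3-0| = 4
Tile 11: at (1,0), goal (2,2), distance |1-2|+|0-2| = 3
Tile 8: at (1,2), goal (1,3), distance |1-1|+|2-3| = 1
Tile 6: at (1,3), goal (1,1), distance |1-1|+|3-1| = 2
Tile 12: at (2,0), goal (2,3), distance |2-2|+|0-3| = 3
Tile 14: at (2,1), goal (3,1), distance |2-3|+|1-1| = 1
Tile 15: at (2,2), goal (3,2), distance |2-3|+|2-2| = 1
Tile 2: at (2,3), goal (0,1), distance |2-0|+|3-1| = 4
Tile 1: at (3,0), goal (0,0), distance |3-0|+|0-0| = 3
Tile 3: at (3,1), goal (0,2), distance |3-0|+|1-2| = 4
Tile 4: at (3,2), goal (0,3), distance |3-0|+|2-3| = 4
Tile 9: at (3,3), goal (2,0), distance |3-2|+|3-0| = 4
Sum: 3 + 2 + 1 + 4 + 3 + 1 + 2 + 3 + 1 + 1 + 4 + 3 + 4 + 4 + 4 = 40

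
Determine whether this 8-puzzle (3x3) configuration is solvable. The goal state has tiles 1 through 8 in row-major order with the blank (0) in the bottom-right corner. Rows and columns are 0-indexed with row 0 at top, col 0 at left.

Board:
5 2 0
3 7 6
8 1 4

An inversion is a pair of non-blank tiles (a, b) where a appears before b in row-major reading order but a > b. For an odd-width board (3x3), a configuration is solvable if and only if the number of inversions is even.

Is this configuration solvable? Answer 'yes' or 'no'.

Inversions (pairs i<j in row-major order where tile[i] > tile[j] > 0): 13
13 is odd, so the puzzle is not solvable.

Answer: no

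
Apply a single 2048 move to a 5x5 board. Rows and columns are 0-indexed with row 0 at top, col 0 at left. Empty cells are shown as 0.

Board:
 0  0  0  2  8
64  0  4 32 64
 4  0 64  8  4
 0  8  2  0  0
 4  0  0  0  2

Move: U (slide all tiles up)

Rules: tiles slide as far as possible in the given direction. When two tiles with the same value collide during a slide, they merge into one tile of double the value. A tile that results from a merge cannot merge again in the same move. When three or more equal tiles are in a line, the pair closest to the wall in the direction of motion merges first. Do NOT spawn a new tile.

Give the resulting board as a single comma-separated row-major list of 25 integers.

Slide up:
col 0: [0, 64, 4, 0, 4] -> [64, 8, 0, 0, 0]
col 1: [0, 0, 0, 8, 0] -> [8, 0, 0, 0, 0]
col 2: [0, 4, 64, 2, 0] -> [4, 64, 2, 0, 0]
col 3: [2, 32, 8, 0, 0] -> [2, 32, 8, 0, 0]
col 4: [8, 64, 4, 0, 2] -> [8, 64, 4, 2, 0]

Answer: 64, 8, 4, 2, 8, 8, 0, 64, 32, 64, 0, 0, 2, 8, 4, 0, 0, 0, 0, 2, 0, 0, 0, 0, 0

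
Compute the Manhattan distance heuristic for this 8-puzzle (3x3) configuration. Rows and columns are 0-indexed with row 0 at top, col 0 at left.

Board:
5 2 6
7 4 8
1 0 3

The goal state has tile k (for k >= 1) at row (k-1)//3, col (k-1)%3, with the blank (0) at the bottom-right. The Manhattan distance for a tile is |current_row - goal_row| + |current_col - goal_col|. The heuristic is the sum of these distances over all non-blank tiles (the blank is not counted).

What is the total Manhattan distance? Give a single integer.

Answer: 11

Derivation:
Tile 5: at (0,0), goal (1,1), distance |0-1|+|0-1| = 2
Tile 2: at (0,1), goal (0,1), distance |0-0|+|1-1| = 0
Tile 6: at (0,2), goal (1,2), distance |0-1|+|2-2| = 1
Tile 7: at (1,0), goal (2,0), distance |1-2|+|0-0| = 1
Tile 4: at (1,1), goal (1,0), distance |1-1|+|1-0| = 1
Tile 8: at (1,2), goal (2,1), distance |1-2|+|2-1| = 2
Tile 1: at (2,0), goal (0,0), distance |2-0|+|0-0| = 2
Tile 3: at (2,2), goal (0,2), distance |2-0|+|2-2| = 2
Sum: 2 + 0 + 1 + 1 + 1 + 2 + 2 + 2 = 11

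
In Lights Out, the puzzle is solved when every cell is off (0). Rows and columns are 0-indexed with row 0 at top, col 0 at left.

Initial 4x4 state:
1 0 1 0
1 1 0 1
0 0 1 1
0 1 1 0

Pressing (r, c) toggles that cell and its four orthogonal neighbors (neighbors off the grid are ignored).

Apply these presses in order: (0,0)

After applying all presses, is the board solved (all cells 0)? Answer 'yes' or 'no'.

Answer: no

Derivation:
After press 1 at (0,0):
0 1 1 0
0 1 0 1
0 0 1 1
0 1 1 0

Lights still on: 8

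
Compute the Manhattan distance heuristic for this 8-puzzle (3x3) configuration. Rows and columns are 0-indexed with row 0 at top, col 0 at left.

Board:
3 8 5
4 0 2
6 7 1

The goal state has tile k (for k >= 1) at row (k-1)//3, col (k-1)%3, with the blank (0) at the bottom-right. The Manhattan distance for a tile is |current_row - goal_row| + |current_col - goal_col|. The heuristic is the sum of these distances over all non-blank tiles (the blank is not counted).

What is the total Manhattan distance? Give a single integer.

Tile 3: at (0,0), goal (0,2), distance |0-0|+|0-2| = 2
Tile 8: at (0,1), goal (2,1), distance |0-2|+|1-1| = 2
Tile 5: at (0,2), goal (1,1), distance |0-1|+|2-1| = 2
Tile 4: at (1,0), goal (1,0), distance |1-1|+|0-0| = 0
Tile 2: at (1,2), goal (0,1), distance |1-0|+|2-1| = 2
Tile 6: at (2,0), goal (1,2), distance |2-1|+|0-2| = 3
Tile 7: at (2,1), goal (2,0), distance |2-2|+|1-0| = 1
Tile 1: at (2,2), goal (0,0), distance |2-0|+|2-0| = 4
Sum: 2 + 2 + 2 + 0 + 2 + 3 + 1 + 4 = 16

Answer: 16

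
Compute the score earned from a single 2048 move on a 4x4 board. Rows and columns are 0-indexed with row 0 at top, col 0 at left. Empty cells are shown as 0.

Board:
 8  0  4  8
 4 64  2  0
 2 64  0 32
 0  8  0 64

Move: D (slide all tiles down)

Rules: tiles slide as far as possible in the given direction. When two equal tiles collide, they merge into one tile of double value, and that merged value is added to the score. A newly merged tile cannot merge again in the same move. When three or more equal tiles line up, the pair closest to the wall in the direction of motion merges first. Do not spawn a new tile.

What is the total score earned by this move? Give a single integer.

Slide down:
col 0: [8, 4, 2, 0] -> [0, 8, 4, 2]  score +0 (running 0)
col 1: [0, 64, 64, 8] -> [0, 0, 128, 8]  score +128 (running 128)
col 2: [4, 2, 0, 0] -> [0, 0, 4, 2]  score +0 (running 128)
col 3: [8, 0, 32, 64] -> [0, 8, 32, 64]  score +0 (running 128)
Board after move:
  0   0   0   0
  8   0   0   8
  4 128   4  32
  2   8   2  64

Answer: 128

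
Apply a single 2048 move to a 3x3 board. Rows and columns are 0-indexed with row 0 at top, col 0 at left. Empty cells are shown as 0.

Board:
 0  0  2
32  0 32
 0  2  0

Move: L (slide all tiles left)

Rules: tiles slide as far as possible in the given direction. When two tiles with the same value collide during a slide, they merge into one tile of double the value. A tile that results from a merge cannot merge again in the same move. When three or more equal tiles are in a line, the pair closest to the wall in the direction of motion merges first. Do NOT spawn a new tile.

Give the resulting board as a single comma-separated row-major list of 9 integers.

Slide left:
row 0: [0, 0, 2] -> [2, 0, 0]
row 1: [32, 0, 32] -> [64, 0, 0]
row 2: [0, 2, 0] -> [2, 0, 0]

Answer: 2, 0, 0, 64, 0, 0, 2, 0, 0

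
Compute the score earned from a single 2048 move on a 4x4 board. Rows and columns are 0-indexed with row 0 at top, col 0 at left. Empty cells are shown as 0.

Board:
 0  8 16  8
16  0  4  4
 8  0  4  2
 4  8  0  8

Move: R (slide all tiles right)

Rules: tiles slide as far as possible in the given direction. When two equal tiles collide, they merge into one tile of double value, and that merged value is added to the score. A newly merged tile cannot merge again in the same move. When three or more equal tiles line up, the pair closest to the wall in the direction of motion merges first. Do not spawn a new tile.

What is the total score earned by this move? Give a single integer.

Answer: 24

Derivation:
Slide right:
row 0: [0, 8, 16, 8] -> [0, 8, 16, 8]  score +0 (running 0)
row 1: [16, 0, 4, 4] -> [0, 0, 16, 8]  score +8 (running 8)
row 2: [8, 0, 4, 2] -> [0, 8, 4, 2]  score +0 (running 8)
row 3: [4, 8, 0, 8] -> [0, 0, 4, 16]  score +16 (running 24)
Board after move:
 0  8 16  8
 0  0 16  8
 0  8  4  2
 0  0  4 16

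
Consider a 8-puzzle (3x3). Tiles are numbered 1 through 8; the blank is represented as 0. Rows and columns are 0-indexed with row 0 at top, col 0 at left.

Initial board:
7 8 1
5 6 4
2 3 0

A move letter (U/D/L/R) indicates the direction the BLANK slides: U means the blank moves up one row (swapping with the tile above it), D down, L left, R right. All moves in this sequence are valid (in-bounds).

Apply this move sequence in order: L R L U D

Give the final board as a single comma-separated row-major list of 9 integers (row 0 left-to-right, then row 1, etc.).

After move 1 (L):
7 8 1
5 6 4
2 0 3

After move 2 (R):
7 8 1
5 6 4
2 3 0

After move 3 (L):
7 8 1
5 6 4
2 0 3

After move 4 (U):
7 8 1
5 0 4
2 6 3

After move 5 (D):
7 8 1
5 6 4
2 0 3

Answer: 7, 8, 1, 5, 6, 4, 2, 0, 3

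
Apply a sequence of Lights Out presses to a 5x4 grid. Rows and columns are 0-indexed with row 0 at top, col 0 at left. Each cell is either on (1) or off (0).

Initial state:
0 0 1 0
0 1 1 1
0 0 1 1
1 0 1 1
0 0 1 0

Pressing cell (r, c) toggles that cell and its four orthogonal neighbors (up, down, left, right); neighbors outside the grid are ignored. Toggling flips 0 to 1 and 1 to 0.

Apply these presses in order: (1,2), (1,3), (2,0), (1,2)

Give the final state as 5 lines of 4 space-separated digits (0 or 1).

After press 1 at (1,2):
0 0 0 0
0 0 0 0
0 0 0 1
1 0 1 1
0 0 1 0

After press 2 at (1,3):
0 0 0 1
0 0 1 1
0 0 0 0
1 0 1 1
0 0 1 0

After press 3 at (2,0):
0 0 0 1
1 0 1 1
1 1 0 0
0 0 1 1
0 0 1 0

After press 4 at (1,2):
0 0 1 1
1 1 0 0
1 1 1 0
0 0 1 1
0 0 1 0

Answer: 0 0 1 1
1 1 0 0
1 1 1 0
0 0 1 1
0 0 1 0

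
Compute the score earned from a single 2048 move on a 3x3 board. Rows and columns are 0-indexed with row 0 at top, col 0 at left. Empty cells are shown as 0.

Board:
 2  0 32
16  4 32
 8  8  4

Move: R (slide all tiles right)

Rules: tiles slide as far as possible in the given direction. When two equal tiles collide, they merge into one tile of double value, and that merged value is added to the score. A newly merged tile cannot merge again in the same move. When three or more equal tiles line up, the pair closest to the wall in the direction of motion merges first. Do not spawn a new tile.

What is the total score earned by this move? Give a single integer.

Answer: 16

Derivation:
Slide right:
row 0: [2, 0, 32] -> [0, 2, 32]  score +0 (running 0)
row 1: [16, 4, 32] -> [16, 4, 32]  score +0 (running 0)
row 2: [8, 8, 4] -> [0, 16, 4]  score +16 (running 16)
Board after move:
 0  2 32
16  4 32
 0 16  4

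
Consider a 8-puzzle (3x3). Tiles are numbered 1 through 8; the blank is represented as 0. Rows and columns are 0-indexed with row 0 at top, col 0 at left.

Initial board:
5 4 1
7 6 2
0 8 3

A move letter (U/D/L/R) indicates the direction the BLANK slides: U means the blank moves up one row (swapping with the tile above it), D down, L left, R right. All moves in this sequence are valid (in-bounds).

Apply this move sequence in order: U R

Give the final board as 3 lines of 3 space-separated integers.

After move 1 (U):
5 4 1
0 6 2
7 8 3

After move 2 (R):
5 4 1
6 0 2
7 8 3

Answer: 5 4 1
6 0 2
7 8 3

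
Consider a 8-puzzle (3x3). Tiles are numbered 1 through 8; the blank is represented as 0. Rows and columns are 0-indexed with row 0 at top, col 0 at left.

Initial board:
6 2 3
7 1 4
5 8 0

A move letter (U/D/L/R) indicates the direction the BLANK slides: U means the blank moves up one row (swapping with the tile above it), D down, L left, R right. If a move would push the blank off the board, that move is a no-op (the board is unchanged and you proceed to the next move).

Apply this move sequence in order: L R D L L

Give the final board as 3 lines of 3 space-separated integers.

After move 1 (L):
6 2 3
7 1 4
5 0 8

After move 2 (R):
6 2 3
7 1 4
5 8 0

After move 3 (D):
6 2 3
7 1 4
5 8 0

After move 4 (L):
6 2 3
7 1 4
5 0 8

After move 5 (L):
6 2 3
7 1 4
0 5 8

Answer: 6 2 3
7 1 4
0 5 8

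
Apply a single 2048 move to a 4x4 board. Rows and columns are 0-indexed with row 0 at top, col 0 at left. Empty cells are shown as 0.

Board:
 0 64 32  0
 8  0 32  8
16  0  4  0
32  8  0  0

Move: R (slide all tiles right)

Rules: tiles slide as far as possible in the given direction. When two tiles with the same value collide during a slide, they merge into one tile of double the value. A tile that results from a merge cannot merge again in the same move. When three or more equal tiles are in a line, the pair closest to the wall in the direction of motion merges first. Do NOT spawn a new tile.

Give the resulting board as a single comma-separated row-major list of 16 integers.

Answer: 0, 0, 64, 32, 0, 8, 32, 8, 0, 0, 16, 4, 0, 0, 32, 8

Derivation:
Slide right:
row 0: [0, 64, 32, 0] -> [0, 0, 64, 32]
row 1: [8, 0, 32, 8] -> [0, 8, 32, 8]
row 2: [16, 0, 4, 0] -> [0, 0, 16, 4]
row 3: [32, 8, 0, 0] -> [0, 0, 32, 8]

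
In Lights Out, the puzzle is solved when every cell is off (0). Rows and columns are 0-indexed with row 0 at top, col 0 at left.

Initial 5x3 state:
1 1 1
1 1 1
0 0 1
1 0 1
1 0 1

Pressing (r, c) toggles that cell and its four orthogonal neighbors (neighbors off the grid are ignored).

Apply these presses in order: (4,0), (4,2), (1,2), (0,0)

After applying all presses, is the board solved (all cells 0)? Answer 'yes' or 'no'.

After press 1 at (4,0):
1 1 1
1 1 1
0 0 1
0 0 1
0 1 1

After press 2 at (4,2):
1 1 1
1 1 1
0 0 1
0 0 0
0 0 0

After press 3 at (1,2):
1 1 0
1 0 0
0 0 0
0 0 0
0 0 0

After press 4 at (0,0):
0 0 0
0 0 0
0 0 0
0 0 0
0 0 0

Lights still on: 0

Answer: yes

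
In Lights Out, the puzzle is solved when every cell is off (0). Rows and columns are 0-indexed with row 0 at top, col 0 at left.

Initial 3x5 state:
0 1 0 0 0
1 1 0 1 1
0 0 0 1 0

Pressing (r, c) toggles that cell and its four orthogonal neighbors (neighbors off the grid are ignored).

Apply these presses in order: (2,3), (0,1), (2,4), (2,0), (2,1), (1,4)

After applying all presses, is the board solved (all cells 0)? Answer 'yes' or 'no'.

After press 1 at (2,3):
0 1 0 0 0
1 1 0 0 1
0 0 1 0 1

After press 2 at (0,1):
1 0 1 0 0
1 0 0 0 1
0 0 1 0 1

After press 3 at (2,4):
1 0 1 0 0
1 0 0 0 0
0 0 1 1 0

After press 4 at (2,0):
1 0 1 0 0
0 0 0 0 0
1 1 1 1 0

After press 5 at (2,1):
1 0 1 0 0
0 1 0 0 0
0 0 0 1 0

After press 6 at (1,4):
1 0 1 0 1
0 1 0 1 1
0 0 0 1 1

Lights still on: 8

Answer: no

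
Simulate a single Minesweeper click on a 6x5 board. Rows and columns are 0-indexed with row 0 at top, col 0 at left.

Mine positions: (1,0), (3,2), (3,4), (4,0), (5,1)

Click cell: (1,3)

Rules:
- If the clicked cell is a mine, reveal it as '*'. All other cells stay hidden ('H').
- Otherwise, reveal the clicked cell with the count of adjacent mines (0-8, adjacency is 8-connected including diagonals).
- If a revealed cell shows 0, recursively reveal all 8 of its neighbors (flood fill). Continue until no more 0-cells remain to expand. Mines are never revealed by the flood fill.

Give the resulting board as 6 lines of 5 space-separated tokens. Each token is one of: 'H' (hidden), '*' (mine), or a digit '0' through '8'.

H 1 0 0 0
H 1 0 0 0
H 2 1 2 1
H H H H H
H H H H H
H H H H H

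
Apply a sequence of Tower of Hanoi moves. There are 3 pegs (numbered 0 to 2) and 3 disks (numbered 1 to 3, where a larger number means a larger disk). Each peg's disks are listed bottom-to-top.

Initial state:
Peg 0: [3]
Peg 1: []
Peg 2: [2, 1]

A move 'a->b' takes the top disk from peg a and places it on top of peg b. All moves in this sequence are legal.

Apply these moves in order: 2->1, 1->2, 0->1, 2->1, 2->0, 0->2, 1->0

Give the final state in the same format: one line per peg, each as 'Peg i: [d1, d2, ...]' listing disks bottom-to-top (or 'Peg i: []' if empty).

Answer: Peg 0: [1]
Peg 1: [3]
Peg 2: [2]

Derivation:
After move 1 (2->1):
Peg 0: [3]
Peg 1: [1]
Peg 2: [2]

After move 2 (1->2):
Peg 0: [3]
Peg 1: []
Peg 2: [2, 1]

After move 3 (0->1):
Peg 0: []
Peg 1: [3]
Peg 2: [2, 1]

After move 4 (2->1):
Peg 0: []
Peg 1: [3, 1]
Peg 2: [2]

After move 5 (2->0):
Peg 0: [2]
Peg 1: [3, 1]
Peg 2: []

After move 6 (0->2):
Peg 0: []
Peg 1: [3, 1]
Peg 2: [2]

After move 7 (1->0):
Peg 0: [1]
Peg 1: [3]
Peg 2: [2]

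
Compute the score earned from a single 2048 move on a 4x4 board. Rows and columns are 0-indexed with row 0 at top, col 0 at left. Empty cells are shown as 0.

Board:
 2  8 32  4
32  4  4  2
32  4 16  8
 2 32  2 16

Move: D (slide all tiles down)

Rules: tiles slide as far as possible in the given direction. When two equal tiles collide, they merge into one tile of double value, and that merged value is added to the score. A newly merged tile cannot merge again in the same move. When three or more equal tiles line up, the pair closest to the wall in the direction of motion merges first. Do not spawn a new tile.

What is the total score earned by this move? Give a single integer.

Answer: 72

Derivation:
Slide down:
col 0: [2, 32, 32, 2] -> [0, 2, 64, 2]  score +64 (running 64)
col 1: [8, 4, 4, 32] -> [0, 8, 8, 32]  score +8 (running 72)
col 2: [32, 4, 16, 2] -> [32, 4, 16, 2]  score +0 (running 72)
col 3: [4, 2, 8, 16] -> [4, 2, 8, 16]  score +0 (running 72)
Board after move:
 0  0 32  4
 2  8  4  2
64  8 16  8
 2 32  2 16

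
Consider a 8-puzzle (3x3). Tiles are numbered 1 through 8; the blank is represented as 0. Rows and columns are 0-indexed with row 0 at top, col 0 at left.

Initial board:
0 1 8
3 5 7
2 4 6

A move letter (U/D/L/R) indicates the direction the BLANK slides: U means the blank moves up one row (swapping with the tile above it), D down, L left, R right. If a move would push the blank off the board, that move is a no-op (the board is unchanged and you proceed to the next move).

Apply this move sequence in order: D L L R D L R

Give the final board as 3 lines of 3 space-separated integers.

After move 1 (D):
3 1 8
0 5 7
2 4 6

After move 2 (L):
3 1 8
0 5 7
2 4 6

After move 3 (L):
3 1 8
0 5 7
2 4 6

After move 4 (R):
3 1 8
5 0 7
2 4 6

After move 5 (D):
3 1 8
5 4 7
2 0 6

After move 6 (L):
3 1 8
5 4 7
0 2 6

After move 7 (R):
3 1 8
5 4 7
2 0 6

Answer: 3 1 8
5 4 7
2 0 6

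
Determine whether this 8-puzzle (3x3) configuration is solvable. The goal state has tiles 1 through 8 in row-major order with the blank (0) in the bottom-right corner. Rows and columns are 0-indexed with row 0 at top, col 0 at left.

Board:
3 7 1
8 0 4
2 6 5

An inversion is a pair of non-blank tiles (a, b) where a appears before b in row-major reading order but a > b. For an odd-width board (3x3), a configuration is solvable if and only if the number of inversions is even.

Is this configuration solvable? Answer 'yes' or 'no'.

Inversions (pairs i<j in row-major order where tile[i] > tile[j] > 0): 13
13 is odd, so the puzzle is not solvable.

Answer: no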